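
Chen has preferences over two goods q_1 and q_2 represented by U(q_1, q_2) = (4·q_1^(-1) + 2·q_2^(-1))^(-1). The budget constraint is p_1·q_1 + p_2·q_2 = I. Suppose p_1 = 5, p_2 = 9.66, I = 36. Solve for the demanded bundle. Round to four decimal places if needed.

From the CES first-order condition, 2·(q_2/q_1)^(2) = p_1/p_2.
Solve for the ratio: q_2/q_1 = [(1/2)·p_1/p_2]^(0.5).
Substitute q_2 = (q_2/q_1)·q_1 into the budget: q_1* = I/(p_1 + p_2·(q_2/q_1)).
Numerically q_2/q_1 = 0.508723, so q_1* = 36/(5 + 9.66·0.508723) = 3.6311 and q_2* = 0.508723·3.6311 = 1.8472.

q_1* = 3.6311, q_2* = 1.8472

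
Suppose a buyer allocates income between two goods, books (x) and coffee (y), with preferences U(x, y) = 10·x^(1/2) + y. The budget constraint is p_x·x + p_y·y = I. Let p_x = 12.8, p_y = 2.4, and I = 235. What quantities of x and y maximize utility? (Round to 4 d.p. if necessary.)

Utility is quasi-linear in y; the FOC for x is 5/√x = p_x/p_y.
Solve: √x = 5·p_y/p_x, so x*(p_x,p_y) = (5·p_y/p_x)², and y* = (I − p_x·x*)/p_y.
Plugging in: x* = (5·2.4/12.8)² = 0.8789, y* = 93.2292.

x* = 0.8789, y* = 93.2292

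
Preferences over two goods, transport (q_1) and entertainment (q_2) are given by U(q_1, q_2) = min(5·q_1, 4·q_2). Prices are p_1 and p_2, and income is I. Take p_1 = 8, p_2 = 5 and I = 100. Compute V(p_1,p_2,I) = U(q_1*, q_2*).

V = 35.0877

Here 4·8 + 5·5 = 57, giving q_1* = 7.0175 and q_2* = 8.7719.
Utility at the optimum: U(7.0175, 8.7719) = 35.0877.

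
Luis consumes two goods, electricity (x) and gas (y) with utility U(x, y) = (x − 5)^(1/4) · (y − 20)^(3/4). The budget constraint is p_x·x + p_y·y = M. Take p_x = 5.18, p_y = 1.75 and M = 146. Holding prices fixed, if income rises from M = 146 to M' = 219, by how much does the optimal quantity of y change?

This is Cobb-Douglas in (x−5, y−20): tangency gives 0.25·p_y·(y−20) = 0.75·p_x·(x−5).
Substituting into the budget: x* = 5 + 0.25·(M − 5·p_x − 20·p_y)/p_x, and y* = 20 + 0.75·(…)/p_y.
Discretionary income = 146 − 5·5.18 − 20·1.75 = 85.1; y* = 20 + 0.75·85.1/1.75 = 56.4714.
At M' = 219: y* = 87.7571. Change: 87.7571 − 56.4714 = 31.2857.

Δy* = 31.2857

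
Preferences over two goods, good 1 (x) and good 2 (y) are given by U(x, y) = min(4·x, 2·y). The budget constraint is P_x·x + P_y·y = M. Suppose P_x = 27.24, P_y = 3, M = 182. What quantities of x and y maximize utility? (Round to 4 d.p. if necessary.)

Demand: x*(P_x,P_y,M) = 2·M/(2·P_x + 4·P_y), y* = 4·M/(2·P_x + 4·P_y).
Here 2·27.24 + 4·3 = 66.48, giving x* = 5.4753 and y* = 10.9507.

x* = 5.4753, y* = 10.9507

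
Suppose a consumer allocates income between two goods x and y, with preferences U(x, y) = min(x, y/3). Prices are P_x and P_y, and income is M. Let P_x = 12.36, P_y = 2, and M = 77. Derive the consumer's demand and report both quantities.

Here 12.36 + 3·2 = 18.36, giving x* = 4.1939 and y* = 12.5817.

x* = 4.1939, y* = 12.5817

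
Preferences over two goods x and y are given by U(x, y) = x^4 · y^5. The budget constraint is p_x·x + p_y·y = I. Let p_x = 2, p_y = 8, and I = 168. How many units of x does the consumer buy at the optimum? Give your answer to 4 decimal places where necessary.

x* = 37.3333

MU_x/MU_y = (4·y)/(5·x); tangency sets this equal to p_x/p_y.
Rearranging, p_y·y = (5/4)·p_x·x. Substituting into the budget gives p_x·x·(1 + (5/4)) = I.
Demand: x*(p_x,p_y,I) = 4/9·I/p_x and y* = 5/9·I/p_y.
At p_x=2, p_y=8, I=168: x* = 4/9·168/2 = 37.3333.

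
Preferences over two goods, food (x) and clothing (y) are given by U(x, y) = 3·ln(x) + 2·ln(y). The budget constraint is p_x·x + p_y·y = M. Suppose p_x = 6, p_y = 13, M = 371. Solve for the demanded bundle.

x* = 37.1, y* = 11.4154

MU_x/MU_y = (3·y)/(2·x); tangency sets this equal to p_x/p_y.
So 3·p_y·y = 2·p_x·x; combined with the budget, a share 0.6 of income goes to x.
Demand: x*(p_x,p_y,M) = 0.6·M/p_x and y* = 0.4·M/p_y.
At p_x=6, p_y=13, M=371: x* = 0.6·371/6 = 37.1, y* = 11.4154.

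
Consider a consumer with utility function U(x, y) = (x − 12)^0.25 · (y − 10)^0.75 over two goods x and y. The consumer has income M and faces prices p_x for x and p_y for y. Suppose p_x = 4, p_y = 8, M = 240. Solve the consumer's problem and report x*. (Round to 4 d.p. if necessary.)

Substituting into the budget: x* = 12 + 0.25·(M − 12·p_x − 10·p_y)/p_x, and y* = 10 + 0.75·(…)/p_y.
Discretionary income = 240 − 12·4 − 10·8 = 112; x* = 12 + 0.25·112/4 = 19.

x* = 19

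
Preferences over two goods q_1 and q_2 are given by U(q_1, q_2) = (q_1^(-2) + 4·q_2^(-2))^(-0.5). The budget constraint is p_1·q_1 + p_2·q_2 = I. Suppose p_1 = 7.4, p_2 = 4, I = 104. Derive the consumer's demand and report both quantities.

q_1* = 6.8445, q_2* = 13.3378

From the CES first-order condition, (1/4)·(q_2/q_1)^(3) = p_1/p_2.
Solve for the ratio: q_2/q_1 = [4·p_1/p_2]^(1/3).
With the ratio pinned down, the budget gives q_1* = I/(p_1 + p_2·(q_2/q_1)) and q_2* = (q_2/q_1)·q_1*.
Numerically q_2/q_1 = 1.948695, so q_1* = 104/(7.4 + 4·1.948695) = 6.8445 and q_2* = 1.948695·6.8445 = 13.3378.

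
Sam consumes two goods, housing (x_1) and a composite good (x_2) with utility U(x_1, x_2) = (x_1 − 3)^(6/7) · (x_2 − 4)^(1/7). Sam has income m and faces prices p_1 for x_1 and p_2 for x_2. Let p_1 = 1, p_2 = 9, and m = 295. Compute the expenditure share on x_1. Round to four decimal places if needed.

share on x_1 = 0.754

MRS = 6·(x_2−4)/(x_1−3). Tangency with p_1/p_2 gives x_2−4 = (1/6)·(p_1/p_2)·(x_1−3).
Substituting into the budget: x_1* = 3 + 6/7·(m − 3·p_1 − 4·p_2)/p_1, and x_2* = 4 + 1/7·(…)/p_2.
Discretionary income = 295 − 3·1 − 4·9 = 256; x_1* = 3 + 6/7·256/1 = 222.4286; x_2* = 4 + 1/7·256/9 = 8.0635.
Expenditure on x_1: 1·222.4286 = 222.4286; share = 0.754.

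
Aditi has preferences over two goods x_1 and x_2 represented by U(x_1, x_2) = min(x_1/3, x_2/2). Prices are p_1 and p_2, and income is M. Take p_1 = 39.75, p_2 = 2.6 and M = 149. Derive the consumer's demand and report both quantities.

With perfect complements, no substitution: consume in ratio x_1:x_2 = 3:2.
Budget: p_1·x_1 + p_2·(2/3)·x_1 = M, so (3·p_1 + 2·p_2)·x_1 = 3·M.
Demand: x_1*(p_1,p_2,M) = 3·M/(3·p_1 + 2·p_2), x_2* = 2·M/(3·p_1 + 2·p_2).
Here 3·39.75 + 2·2.6 = 124.45, giving x_1* = 3.5918 and x_2* = 2.3945.

x_1* = 3.5918, x_2* = 2.3945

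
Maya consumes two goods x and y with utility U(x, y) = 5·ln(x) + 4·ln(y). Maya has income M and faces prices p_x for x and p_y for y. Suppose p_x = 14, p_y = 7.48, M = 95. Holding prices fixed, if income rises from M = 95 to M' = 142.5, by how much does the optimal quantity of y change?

Tangency: MRS = (5/4)·y/x = p_x/p_y.
So 5·p_y·y = 4·p_x·x; combined with the budget, a share 5/9 of income goes to x.
Demand: x*(p_x,p_y,M) = 5/9·M/p_x and y* = 4/9·M/p_y.
At p_x=14, p_y=7.48, M=95: y* = 4/9·95/7.48 = 5.6447.
At M' = 142.5: y* = 8.467. Change: 8.467 − 5.6447 = 2.8223.

Δy* = 2.8223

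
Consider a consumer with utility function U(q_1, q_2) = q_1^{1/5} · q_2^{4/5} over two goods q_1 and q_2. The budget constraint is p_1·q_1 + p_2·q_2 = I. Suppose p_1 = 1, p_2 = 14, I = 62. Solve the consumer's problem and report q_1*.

q_1* = 12.4

Tangency: MRS = (1/4)·q_2/q_1 = p_1/p_2.
Rearranging, p_2·q_2 = 4·p_1·q_1. Substituting into the budget gives p_1·q_1·(1 + 4) = I.
Demand: q_1*(p_1,p_2,I) = 0.2·I/p_1 and q_2* = 0.8·I/p_2.
At p_1=1, p_2=14, I=62: q_1* = 0.2·62/1 = 12.4.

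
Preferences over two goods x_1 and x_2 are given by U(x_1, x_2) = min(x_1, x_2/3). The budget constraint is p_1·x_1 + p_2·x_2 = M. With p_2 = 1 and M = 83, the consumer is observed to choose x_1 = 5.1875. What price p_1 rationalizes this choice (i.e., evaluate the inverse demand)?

p_1 = 13

With perfect complements, no substitution: consume in ratio x_1:x_2 = 1:3.
Budget: p_1·x_1 + p_2·3·x_1 = M, so (p_1 + 3·p_2)·x_1 = M.
Demand: x_1*(p_1,p_2,M) = M/(p_1 + 3·p_2), x_2* = 3·M/(p_1 + 3·p_2).
Set x_1* = 5.1875 in the demand function and solve for p_1: p_1 = 13.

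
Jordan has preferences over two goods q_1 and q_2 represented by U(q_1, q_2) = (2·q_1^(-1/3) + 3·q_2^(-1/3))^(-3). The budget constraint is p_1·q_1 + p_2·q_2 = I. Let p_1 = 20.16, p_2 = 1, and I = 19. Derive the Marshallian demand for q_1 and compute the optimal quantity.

q_1* = 0.5748

From the CES first-order condition, (2/3)·(q_2/q_1)^(4/3) = p_1/p_2.
Solve for the ratio: q_2/q_1 = [(3/2)·p_1/p_2]^(0.75).
With the ratio pinned down, the budget gives q_1* = I/(p_1 + p_2·(q_2/q_1)) and q_2* = (q_2/q_1)·q_1*.
Numerically q_2/q_1 = 12.895445, so q_1* = 19/(20.16 + 1·12.895445) = 0.5748.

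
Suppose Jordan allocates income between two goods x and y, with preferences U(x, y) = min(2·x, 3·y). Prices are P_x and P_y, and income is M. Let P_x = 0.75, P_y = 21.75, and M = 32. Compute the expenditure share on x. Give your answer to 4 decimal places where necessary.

Demand: x*(P_x,P_y,M) = 3·M/(3·P_x + 2·P_y), y* = 2·M/(3·P_x + 2·P_y).
Here 3·0.75 + 2·21.75 = 45.75, giving x* = 2.0984 and y* = 1.3989.
Expenditure on x: 0.75·2.0984 = 1.5738; share = 0.0492.

share on x = 0.0492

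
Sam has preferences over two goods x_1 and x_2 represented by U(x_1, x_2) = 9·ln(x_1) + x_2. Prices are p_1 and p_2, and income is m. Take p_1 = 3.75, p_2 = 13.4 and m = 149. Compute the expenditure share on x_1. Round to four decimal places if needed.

Set MRS = p_1/p_2: (9/x_1)/1 = p_1/p_2.
So x_1*(p_1,p_2) = 9·p_2/p_1, independent of income; and x_2* = (m − 9·p_2)/p_2.
At the given prices: x_1* = 9·13.4/3.75 = 32.16, and x_2* = 2.1194.
Expenditure on x_1: 3.75·32.16 = 120.6; share = 0.8094.

share on x_1 = 0.8094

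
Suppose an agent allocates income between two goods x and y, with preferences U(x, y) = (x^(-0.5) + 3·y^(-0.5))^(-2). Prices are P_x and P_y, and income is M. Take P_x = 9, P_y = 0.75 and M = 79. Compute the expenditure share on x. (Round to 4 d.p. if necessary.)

share on x = 0.524

MU_x ∝ x^(-1.5), MU_y ∝ 3·y^(-1.5), so MRS = (1/3)·(y/x)^(1.5) = P_x/P_y.
Solve for the ratio: y/x = [3·P_x/P_y]^(2/3).
With the ratio pinned down, the budget gives x* = M/(P_x + P_y·(y/x)) and y* = (y/x)·x*.
Numerically y/x = 10.902724, so x* = 79/(9 + 0.75·10.902724) = 4.5992 and y* = 10.902724·4.5992 = 50.1434.
Expenditure on x: 9·4.5992 = 41.3925; share = 0.524.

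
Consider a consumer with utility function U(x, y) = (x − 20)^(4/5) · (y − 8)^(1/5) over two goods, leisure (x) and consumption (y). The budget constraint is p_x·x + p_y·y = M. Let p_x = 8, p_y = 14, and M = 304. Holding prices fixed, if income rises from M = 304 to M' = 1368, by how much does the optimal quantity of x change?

Let x' = x−20, y' = y−8. MRS = 4·y'/x' = p_x/p_y.
Substituting into the budget: x* = 20 + 0.8·(M − 20·p_x − 8·p_y)/p_x, and y* = 8 + 0.2·(…)/p_y.
Discretionary income = 304 − 20·8 − 8·14 = 32; x* = 20 + 0.8·32/8 = 23.2.
At M' = 1368: x* = 129.6. Change: 129.6 − 23.2 = 106.4.

Δx* = 106.4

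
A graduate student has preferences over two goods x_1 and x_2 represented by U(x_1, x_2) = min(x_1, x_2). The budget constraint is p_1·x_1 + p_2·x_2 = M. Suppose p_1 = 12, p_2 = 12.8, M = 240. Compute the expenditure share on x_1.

With perfect complements, no substitution: consume in ratio x_1:x_2 = 1:1.
Budget: p_1·x_1 + p_2·x_1 = M, so (p_1 + p_2)·x_1 = M.
Demand: x_1*(p_1,p_2,M) = M/(p_1 + p_2), x_2* = M/(p_1 + p_2).
Here 12 + 12.8 = 24.8, giving x_1* = 9.6774 and x_2* = 9.6774.
Expenditure on x_1: 12·9.6774 = 116.129; share = 0.4839.

share on x_1 = 0.4839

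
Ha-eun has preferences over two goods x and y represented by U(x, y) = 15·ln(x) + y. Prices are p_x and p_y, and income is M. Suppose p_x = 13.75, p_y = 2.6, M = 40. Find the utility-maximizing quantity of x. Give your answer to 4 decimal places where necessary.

x* = 2.8364

MU_x = 15/x, MU_y = 1. Tangency: 15/x = p_x/p_y.
So x*(p_x,p_y) = 15·p_y/p_x, independent of income; and y* = (M − 15·p_y)/p_y.
At the given prices: x* = 15·2.6/13.75 = 2.8364.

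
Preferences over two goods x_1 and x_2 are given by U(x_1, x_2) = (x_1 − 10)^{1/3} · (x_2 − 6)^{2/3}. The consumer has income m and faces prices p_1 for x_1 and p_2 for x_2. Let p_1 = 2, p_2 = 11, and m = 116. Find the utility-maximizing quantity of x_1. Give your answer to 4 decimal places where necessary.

x_1* = 15

This is Cobb-Douglas in (x_1−10, x_2−6): tangency gives 1/3·p_2·(x_2−6) = 2/3·p_1·(x_1−10).
After buying the subsistence bundle (10, 6), a share 1/3 of the remaining income goes to x_1: x_1* = 10 + 1/3·(m − 10p_1 − 6p_2)/p_1.
Discretionary income = 116 − 10·2 − 6·11 = 30; x_1* = 10 + 1/3·30/2 = 15.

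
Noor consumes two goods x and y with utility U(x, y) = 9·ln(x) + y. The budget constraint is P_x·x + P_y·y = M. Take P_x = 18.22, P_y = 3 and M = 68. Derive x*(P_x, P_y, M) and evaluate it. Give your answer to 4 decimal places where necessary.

Set MRS = P_x/P_y: (9/x)/1 = P_x/P_y.
So x*(P_x,P_y) = 9·P_y/P_x, independent of income; and y* = (M − 9·P_y)/P_y.
At the given prices: x* = 9·3/18.22 = 1.4819.

x* = 1.4819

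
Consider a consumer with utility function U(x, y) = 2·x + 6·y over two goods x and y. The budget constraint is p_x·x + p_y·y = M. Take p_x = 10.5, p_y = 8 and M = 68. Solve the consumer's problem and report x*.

x* = 0

Linear utility — the consumer picks whichever good has higher MU/price: 2/10.5 = 0.1905 vs 6/8 = 0.75.
y gives more utility per dollar, so spend all income on y: y* = M/p_y, x* = 0.
Numerically: x* = 0, y* = 8.5.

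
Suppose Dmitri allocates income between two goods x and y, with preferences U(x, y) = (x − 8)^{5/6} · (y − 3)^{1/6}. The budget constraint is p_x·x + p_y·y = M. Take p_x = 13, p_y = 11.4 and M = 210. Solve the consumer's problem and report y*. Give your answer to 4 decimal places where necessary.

After buying the subsistence bundle (8, 3), a share 5/6 of the remaining income goes to x: x* = 8 + 5/6·(M − 8p_x − 3p_y)/p_x.
Discretionary income = 210 − 8·13 − 3·11.4 = 71.8; y* = 3 + 1/6·71.8/11.4 = 4.0497.

y* = 4.0497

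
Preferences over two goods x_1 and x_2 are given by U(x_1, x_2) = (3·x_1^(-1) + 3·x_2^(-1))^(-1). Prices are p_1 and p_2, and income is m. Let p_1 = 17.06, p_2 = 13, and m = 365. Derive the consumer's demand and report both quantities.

MU_x_1 ∝ 3·x_1^(-2), MU_x_2 ∝ 3·x_2^(-2), so MRS = (x_2/x_1)^(2) = p_1/p_2.
Solve for the ratio: x_2/x_1 = [p_1/p_2]^(0.5).
With the ratio pinned down, the budget gives x_1* = m/(p_1 + p_2·(x_2/x_1)) and x_2* = (x_2/x_1)·x_1*.
Numerically x_2/x_1 = 1.14556, so x_1* = 365/(17.06 + 13·1.14556) = 11.4233 and x_2* = 1.14556·11.4233 = 13.0861.

x_1* = 11.4233, x_2* = 13.0861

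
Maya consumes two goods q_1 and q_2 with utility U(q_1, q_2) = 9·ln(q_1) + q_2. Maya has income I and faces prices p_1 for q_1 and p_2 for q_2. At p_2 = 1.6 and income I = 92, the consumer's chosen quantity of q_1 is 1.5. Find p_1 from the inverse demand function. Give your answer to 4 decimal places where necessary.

p_1 = 9.6

Set MRS = p_1/p_2: (9/q_1)/1 = p_1/p_2.
So q_1*(p_1,p_2) = 9·p_2/p_1, independent of income; and q_2* = (I − 9·p_2)/p_2.
Set q_1* = 1.5 in the demand function and solve for p_1: p_1 = 9.6.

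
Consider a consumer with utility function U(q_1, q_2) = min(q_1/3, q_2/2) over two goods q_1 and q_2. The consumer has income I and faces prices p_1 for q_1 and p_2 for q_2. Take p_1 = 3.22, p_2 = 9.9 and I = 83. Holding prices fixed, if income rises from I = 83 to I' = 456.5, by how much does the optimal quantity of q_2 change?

Leontief preferences: the optimum is at the kink where q_1/3 = q_2/2, i.e. q_2 = (2/3)·q_1.
Budget: p_1·q_1 + p_2·(2/3)·q_1 = I, so (3·p_1 + 2·p_2)·q_1 = 3·I.
Demand: q_1*(p_1,p_2,I) = 3·I/(3·p_1 + 2·p_2), q_2* = 2·I/(3·p_1 + 2·p_2).
Here 3·3.22 + 2·9.9 = 29.46, giving q_2* = 5.6348.
At I' = 456.5: q_2* = 30.9912. Change: 30.9912 − 5.6348 = 25.3564.

Δq_2* = 25.3564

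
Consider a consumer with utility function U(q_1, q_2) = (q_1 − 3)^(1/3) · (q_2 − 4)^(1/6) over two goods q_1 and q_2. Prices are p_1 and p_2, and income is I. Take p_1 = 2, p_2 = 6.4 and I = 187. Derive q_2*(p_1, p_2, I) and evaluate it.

Let q_1' = q_1−3, q_2' = q_2−4. MRS = 2·q_2'/q_1' = p_1/p_2.
Substituting into the budget: q_1* = 3 + 2/3·(I − 3·p_1 − 4·p_2)/p_1, and q_2* = 4 + 1/3·(…)/p_2.
Discretionary income = 187 − 3·2 − 4·6.4 = 155.4; q_2* = 4 + 1/3·155.4/6.4 = 12.0938.

q_2* = 12.0938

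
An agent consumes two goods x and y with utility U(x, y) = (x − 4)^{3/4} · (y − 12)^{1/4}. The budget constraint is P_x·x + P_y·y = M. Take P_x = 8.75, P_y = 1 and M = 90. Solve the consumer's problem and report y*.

y* = 22.75

MRS = 3·(y−12)/(x−4). Tangency with P_x/P_y gives y−12 = (1/3)·(P_x/P_y)·(x−4).
Substituting into the budget: x* = 4 + 0.75·(M − 4·P_x − 12·P_y)/P_x, and y* = 12 + 0.25·(…)/P_y.
Discretionary income = 90 − 4·8.75 − 12·1 = 43; y* = 12 + 0.25·43/1 = 22.75.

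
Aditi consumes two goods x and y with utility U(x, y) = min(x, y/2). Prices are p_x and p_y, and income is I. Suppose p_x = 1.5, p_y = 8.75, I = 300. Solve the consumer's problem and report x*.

x* = 15.7895

Leontief preferences: the optimum is at the kink where x/1 = y/2, i.e. y = 2·x.
Budget: p_x·x + p_y·2·x = I, so (p_x + 2·p_y)·x = I.
Demand: x*(p_x,p_y,I) = I/(p_x + 2·p_y), y* = 2·I/(p_x + 2·p_y).
Here 1.5 + 2·8.75 = 19, giving x* = 15.7895.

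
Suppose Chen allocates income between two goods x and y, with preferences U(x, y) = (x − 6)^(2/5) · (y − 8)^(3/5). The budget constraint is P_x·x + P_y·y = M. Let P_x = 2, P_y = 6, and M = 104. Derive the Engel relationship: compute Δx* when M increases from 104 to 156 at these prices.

Δx* = 10.4

Substituting into the budget: x* = 6 + 0.4·(M − 6·P_x − 8·P_y)/P_x, and y* = 8 + 0.6·(…)/P_y.
Discretionary income = 104 − 6·2 − 8·6 = 44; x* = 6 + 0.4·44/2 = 14.8.
At M' = 156: x* = 25.2. Change: 25.2 − 14.8 = 10.4.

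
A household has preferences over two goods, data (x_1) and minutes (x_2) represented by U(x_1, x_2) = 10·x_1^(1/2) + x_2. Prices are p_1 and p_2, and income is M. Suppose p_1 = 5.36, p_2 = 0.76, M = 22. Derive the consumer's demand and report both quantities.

x_1* = 0.5026, x_2* = 25.4026

Plugging in: x_1* = (5·0.76/5.36)² = 0.5026, x_2* = 25.4026.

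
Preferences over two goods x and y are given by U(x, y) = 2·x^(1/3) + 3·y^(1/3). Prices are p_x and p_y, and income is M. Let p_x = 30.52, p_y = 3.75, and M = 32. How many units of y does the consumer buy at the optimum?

With the ratio pinned down, the budget gives x* = M/(p_x + p_y·(y/x)) and y* = (y/x)·x*.
Numerically y/x = 42.654689, so x* = 32/(30.52 + 3.75·42.654689) = 0.168 and y* = 42.654689·0.168 = 7.166.

y* = 7.166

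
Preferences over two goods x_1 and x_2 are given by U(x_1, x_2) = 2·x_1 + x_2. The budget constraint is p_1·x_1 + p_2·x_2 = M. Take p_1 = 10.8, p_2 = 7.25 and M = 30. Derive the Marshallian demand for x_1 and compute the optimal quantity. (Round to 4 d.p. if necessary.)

x_1* = 2.7778

Perfect substitutes: compare marginal utility per dollar. 2/p_1 vs 1/p_2 → 0.1852 vs 0.1379.
x_1 gives more utility per dollar, so spend all income on x_1: x_1* = M/p_1, x_2* = 0.
Numerically: x_1* = 2.7778, x_2* = 0.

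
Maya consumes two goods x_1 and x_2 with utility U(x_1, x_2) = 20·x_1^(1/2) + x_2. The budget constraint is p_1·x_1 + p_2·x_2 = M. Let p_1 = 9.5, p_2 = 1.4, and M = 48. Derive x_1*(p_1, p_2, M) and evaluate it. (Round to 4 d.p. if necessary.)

MU_x_1 = 10/√x_1, MU_x_2 = 1. Tangency: 10/√x_1 = p_1/p_2.
Solve: √x_1 = 10·p_2/p_1, so x_1*(p_1,p_2) = (10·p_2/p_1)², and x_2* = (M − p_1·x_1*)/p_2.
Plugging in: x_1* = (10·1.4/9.5)² = 2.1717.

x_1* = 2.1717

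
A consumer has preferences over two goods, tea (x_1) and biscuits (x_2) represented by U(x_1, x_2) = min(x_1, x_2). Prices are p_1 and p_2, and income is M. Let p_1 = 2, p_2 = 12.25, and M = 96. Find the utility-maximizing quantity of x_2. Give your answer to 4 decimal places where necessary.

x_2* = 6.7368

Here 2 + 12.25 = 14.25, giving x_2* = 6.7368.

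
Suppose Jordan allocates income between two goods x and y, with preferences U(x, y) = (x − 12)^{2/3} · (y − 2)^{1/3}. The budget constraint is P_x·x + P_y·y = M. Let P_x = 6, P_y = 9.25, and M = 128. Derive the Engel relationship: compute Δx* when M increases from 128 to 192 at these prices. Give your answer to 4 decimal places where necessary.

Δx* = 7.1111

Let x' = x−12, y' = y−2. MRS = 2·y'/x' = P_x/P_y.
Substituting into the budget: x* = 12 + 2/3·(M − 12·P_x − 2·P_y)/P_x, and y* = 2 + 1/3·(…)/P_y.
Discretionary income = 128 − 12·6 − 2·9.25 = 37.5; x* = 12 + 2/3·37.5/6 = 16.1667.
At M' = 192: x* = 23.2778. Change: 23.2778 − 16.1667 = 7.1111.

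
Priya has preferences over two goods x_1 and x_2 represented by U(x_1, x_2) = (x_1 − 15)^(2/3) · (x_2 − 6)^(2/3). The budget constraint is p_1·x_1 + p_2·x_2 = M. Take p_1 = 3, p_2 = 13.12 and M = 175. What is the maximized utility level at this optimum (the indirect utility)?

V = 6.5341

After buying the subsistence bundle (15, 6), a share 0.5 of the remaining income goes to x_1: x_1* = 15 + 0.5·(M − 15p_1 − 6p_2)/p_1.
Discretionary income = 175 − 15·3 − 6·13.12 = 51.28; x_1* = 15 + 0.5·51.28/3 = 23.5467; x_2* = 6 + 0.5·51.28/13.12 = 7.9543.
Utility at the optimum: U(23.5467, 7.9543) = 6.5341.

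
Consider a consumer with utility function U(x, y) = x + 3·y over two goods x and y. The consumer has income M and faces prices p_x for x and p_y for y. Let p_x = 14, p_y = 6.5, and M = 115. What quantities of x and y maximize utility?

x* = 0, y* = 17.6923

Perfect substitutes: compare marginal utility per dollar. 1/p_x vs 3/p_y → 0.0714 vs 0.4615.
y gives more utility per dollar, so spend all income on y: y* = M/p_y, x* = 0.
Numerically: x* = 0, y* = 17.6923.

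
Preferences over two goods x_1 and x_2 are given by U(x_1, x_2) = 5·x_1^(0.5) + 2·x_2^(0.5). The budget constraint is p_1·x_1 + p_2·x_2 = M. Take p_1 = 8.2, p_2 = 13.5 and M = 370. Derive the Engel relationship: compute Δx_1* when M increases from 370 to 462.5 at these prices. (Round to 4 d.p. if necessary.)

Δx_1* = 10.2813

From the CES first-order condition, (5/2)·(x_2/x_1)^(0.5) = p_1/p_2.
Hence x_2/x_1 = ((2/5)·p_1/p_2)^(1/(0.5)), i.e. raised to the 2 power.
Substitute x_2 = (x_2/x_1)·x_1 into the budget: x_1* = M/(p_1 + p_2·(x_2/x_1)).
Numerically x_2/x_1 = 0.059031, so x_1* = 370/(8.2 + 13.5·0.059031) = 41.1252.
At M' = 462.5: x_1* = 51.4065. Change: 51.4065 − 41.1252 = 10.2813.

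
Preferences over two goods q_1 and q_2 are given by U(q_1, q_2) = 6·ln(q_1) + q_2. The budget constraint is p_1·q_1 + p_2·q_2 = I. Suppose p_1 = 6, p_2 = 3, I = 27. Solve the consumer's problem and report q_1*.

q_1* = 3

So q_1*(p_1,p_2) = 6·p_2/p_1, independent of income; and q_2* = (I − 6·p_2)/p_2.
At the given prices: q_1* = 6·3/6 = 3.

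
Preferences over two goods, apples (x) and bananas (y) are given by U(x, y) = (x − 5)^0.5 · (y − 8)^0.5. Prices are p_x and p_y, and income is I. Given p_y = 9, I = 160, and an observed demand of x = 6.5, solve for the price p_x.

p_x = 11

Let x' = x−5, y' = y−8. MRS = y'/x' = p_x/p_y.
After buying the subsistence bundle (5, 8), a share 0.5 of the remaining income goes to x: x* = 5 + 0.5·(I − 5p_x − 8p_y)/p_x.
Set x* = 6.5 in the demand function and solve for p_x: p_x = 11.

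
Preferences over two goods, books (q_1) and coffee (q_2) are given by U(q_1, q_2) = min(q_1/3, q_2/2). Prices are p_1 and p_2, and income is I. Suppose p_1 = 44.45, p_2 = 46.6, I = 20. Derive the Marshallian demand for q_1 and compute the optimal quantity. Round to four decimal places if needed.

q_1* = 0.2648

With perfect complements, no substitution: consume in ratio q_1:q_2 = 3:2.
Budget: p_1·q_1 + p_2·(2/3)·q_1 = I, so (3·p_1 + 2·p_2)·q_1 = 3·I.
Demand: q_1*(p_1,p_2,I) = 3·I/(3·p_1 + 2·p_2), q_2* = 2·I/(3·p_1 + 2·p_2).
Here 3·44.45 + 2·46.6 = 226.55, giving q_1* = 0.2648.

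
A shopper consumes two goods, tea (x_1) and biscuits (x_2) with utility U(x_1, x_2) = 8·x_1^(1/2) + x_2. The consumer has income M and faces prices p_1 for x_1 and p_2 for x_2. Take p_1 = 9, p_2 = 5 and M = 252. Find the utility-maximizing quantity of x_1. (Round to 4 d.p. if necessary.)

Thus x_1* = (4·p_2/p_1)² — independent of M — with the rest of income spent on x_2.
Plugging in: x_1* = (4·5/9)² = 4.9383.

x_1* = 4.9383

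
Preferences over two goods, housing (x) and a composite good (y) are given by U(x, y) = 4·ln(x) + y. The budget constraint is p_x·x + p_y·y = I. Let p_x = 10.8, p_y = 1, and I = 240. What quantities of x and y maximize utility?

MU_x = 4/x, MU_y = 1. Tangency: 4/x = p_x/p_y.
So x*(p_x,p_y) = 4·p_y/p_x, independent of income; and y* = (I − 4·p_y)/p_y.
At the given prices: x* = 4·1/10.8 = 0.3704, and y* = 236.

x* = 0.3704, y* = 236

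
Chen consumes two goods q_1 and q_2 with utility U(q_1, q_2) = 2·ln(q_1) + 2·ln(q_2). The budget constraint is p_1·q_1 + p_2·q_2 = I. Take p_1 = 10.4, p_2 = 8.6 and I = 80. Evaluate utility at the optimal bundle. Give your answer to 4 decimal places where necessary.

V = 5.7684

Tangency: MRS = q_2/q_1 = p_1/p_2.
Rearranging, p_2·q_2 = p_1·q_1. Substituting into the budget gives p_1·q_1·(1 + 1) = I.
Demand: q_1*(p_1,p_2,I) = 0.5·I/p_1 and q_2* = 0.5·I/p_2.
At p_1=10.4, p_2=8.6, I=80: q_1* = 0.5·80/10.4 = 3.8462, q_2* = 4.6512.
Utility at the optimum: U(3.8462, 4.6512) = 5.7684.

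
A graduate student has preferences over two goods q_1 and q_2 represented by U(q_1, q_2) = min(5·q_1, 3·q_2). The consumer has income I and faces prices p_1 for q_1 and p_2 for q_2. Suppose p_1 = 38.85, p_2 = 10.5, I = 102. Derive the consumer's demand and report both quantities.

q_1* = 1.8101, q_2* = 3.0169

Leontief preferences: the optimum is at the kink where q_1/3 = q_2/5, i.e. q_2 = (5/3)·q_1.
Budget: p_1·q_1 + p_2·(5/3)·q_1 = I, so (3·p_1 + 5·p_2)·q_1 = 3·I.
Demand: q_1*(p_1,p_2,I) = 3·I/(3·p_1 + 5·p_2), q_2* = 5·I/(3·p_1 + 5·p_2).
Here 3·38.85 + 5·10.5 = 169.05, giving q_1* = 1.8101 and q_2* = 3.0169.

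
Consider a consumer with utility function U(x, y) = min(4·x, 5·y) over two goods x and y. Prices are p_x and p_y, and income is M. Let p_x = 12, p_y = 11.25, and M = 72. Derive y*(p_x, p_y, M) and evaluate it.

Leontief preferences: the optimum is at the kink where x/5 = y/4, i.e. y = (4/5)·x.
Budget: p_x·x + p_y·(4/5)·x = M, so (5·p_x + 4·p_y)·x = 5·M.
Demand: x*(p_x,p_y,M) = 5·M/(5·p_x + 4·p_y), y* = 4·M/(5·p_x + 4·p_y).
Here 5·12 + 4·11.25 = 105, giving y* = 2.7429.

y* = 2.7429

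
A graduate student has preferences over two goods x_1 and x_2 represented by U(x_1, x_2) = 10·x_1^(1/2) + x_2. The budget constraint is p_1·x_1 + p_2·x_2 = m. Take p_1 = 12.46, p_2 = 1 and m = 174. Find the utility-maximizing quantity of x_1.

x_1* = 0.161

MU_x_1 = 5/√x_1, MU_x_2 = 1. Tangency: 5/√x_1 = p_1/p_2.
Thus x_1* = (5·p_2/p_1)² — independent of m — with the rest of income spent on x_2.
Plugging in: x_1* = (5·1/12.46)² = 0.161.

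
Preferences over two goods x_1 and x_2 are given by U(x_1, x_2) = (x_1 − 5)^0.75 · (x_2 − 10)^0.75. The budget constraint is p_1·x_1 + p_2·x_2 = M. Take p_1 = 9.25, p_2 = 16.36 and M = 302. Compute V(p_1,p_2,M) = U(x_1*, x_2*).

V = 7.2486

MRS = (x_2−10)/(x_1−5). Tangency with p_1/p_2 gives x_2−10 = (p_1/p_2)·(x_1−5).
After buying the subsistence bundle (5, 10), a share 0.5 of the remaining income goes to x_1: x_1* = 5 + 0.5·(M − 5p_1 − 10p_2)/p_1.
Discretionary income = 302 − 5·9.25 − 10·16.36 = 92.15; x_1* = 5 + 0.5·92.15/9.25 = 9.9811; x_2* = 10 + 0.5·92.15/16.36 = 12.8163.
Utility at the optimum: U(9.9811, 12.8163) = 7.2486.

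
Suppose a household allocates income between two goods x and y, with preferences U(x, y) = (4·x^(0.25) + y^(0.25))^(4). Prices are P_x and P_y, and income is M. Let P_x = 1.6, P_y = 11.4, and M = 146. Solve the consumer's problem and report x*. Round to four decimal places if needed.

From the CES first-order condition, 4·(y/x)^(0.75) = P_x/P_y.
Hence y/x = ((1/4)·P_x/P_y)^(1/(0.75)), i.e. raised to the 4/3 power.
Substitute y = (y/x)·x into the budget: x* = M/(P_x + P_y·(y/x)).
Numerically y/x = 0.011487, so x* = 146/(1.6 + 11.4·0.011487) = 84.3467.

x* = 84.3467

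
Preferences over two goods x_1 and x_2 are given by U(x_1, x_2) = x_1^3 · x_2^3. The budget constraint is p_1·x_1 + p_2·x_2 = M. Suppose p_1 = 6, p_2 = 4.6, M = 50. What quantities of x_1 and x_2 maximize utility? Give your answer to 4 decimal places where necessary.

At p_1=6, p_2=4.6, M=50: x_1* = 0.5·50/6 = 4.1667, x_2* = 5.4348.

x_1* = 4.1667, x_2* = 5.4348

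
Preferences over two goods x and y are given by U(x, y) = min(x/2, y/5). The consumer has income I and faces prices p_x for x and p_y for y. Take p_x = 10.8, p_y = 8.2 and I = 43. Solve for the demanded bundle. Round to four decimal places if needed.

x* = 1.3738, y* = 3.4345

With perfect complements, no substitution: consume in ratio x:y = 2:5.
Budget: p_x·x + p_y·(5/2)·x = I, so (2·p_x + 5·p_y)·x = 2·I.
Demand: x*(p_x,p_y,I) = 2·I/(2·p_x + 5·p_y), y* = 5·I/(2·p_x + 5·p_y).
Here 2·10.8 + 5·8.2 = 62.6, giving x* = 1.3738 and y* = 3.4345.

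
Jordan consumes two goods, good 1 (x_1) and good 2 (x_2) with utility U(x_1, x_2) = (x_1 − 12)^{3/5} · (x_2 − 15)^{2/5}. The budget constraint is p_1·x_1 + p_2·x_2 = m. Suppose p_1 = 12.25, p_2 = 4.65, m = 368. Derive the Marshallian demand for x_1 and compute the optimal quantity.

MRS = (3/2)·(x_2−15)/(x_1−12). Tangency with p_1/p_2 gives x_2−15 = (2/3)·(p_1/p_2)·(x_1−12).
Substituting into the budget: x_1* = 12 + 0.6·(m − 12·p_1 − 15·p_2)/p_1, and x_2* = 15 + 0.4·(…)/p_2.
Discretionary income = 368 − 12·12.25 − 15·4.65 = 151.25; x_1* = 12 + 0.6·151.25/12.25 = 19.4082.

x_1* = 19.4082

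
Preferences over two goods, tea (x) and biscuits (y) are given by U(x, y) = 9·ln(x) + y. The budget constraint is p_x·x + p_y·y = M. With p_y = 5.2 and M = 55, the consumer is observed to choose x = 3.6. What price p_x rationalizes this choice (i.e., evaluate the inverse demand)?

MU_x = 9/x, MU_y = 1. Tangency: 9/x = p_x/p_y.
So x*(p_x,p_y) = 9·p_y/p_x, independent of income; and y* = (M − 9·p_y)/p_y.
Set x* = 3.6 in the demand function and solve for p_x: p_x = 13.

p_x = 13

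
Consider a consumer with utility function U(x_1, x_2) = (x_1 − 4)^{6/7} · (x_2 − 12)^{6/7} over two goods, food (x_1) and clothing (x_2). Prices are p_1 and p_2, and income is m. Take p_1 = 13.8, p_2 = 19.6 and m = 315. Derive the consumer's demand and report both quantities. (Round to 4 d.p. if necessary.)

MRS = (x_2−12)/(x_1−4). Tangency with p_1/p_2 gives x_2−12 = (p_1/p_2)·(x_1−4).
After buying the subsistence bundle (4, 12), a share 0.5 of the remaining income goes to x_1: x_1* = 4 + 0.5·(m − 4p_1 − 12p_2)/p_1.
Discretionary income = 315 − 4·13.8 − 12·19.6 = 24.6; x_1* = 4 + 0.5·24.6/13.8 = 4.8913; x_2* = 12 + 0.5·24.6/19.6 = 12.6276.

x_1* = 4.8913, x_2* = 12.6276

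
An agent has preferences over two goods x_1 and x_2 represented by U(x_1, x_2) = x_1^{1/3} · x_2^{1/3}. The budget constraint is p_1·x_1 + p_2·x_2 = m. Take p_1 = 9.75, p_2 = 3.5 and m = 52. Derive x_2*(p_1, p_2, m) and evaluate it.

x_2* = 7.4286

Tangency: MRS = x_2/x_1 = p_1/p_2.
Rearranging, p_2·x_2 = p_1·x_1. Substituting into the budget gives p_1·x_1·(1 + 1) = m.
Demand: x_1*(p_1,p_2,m) = 0.5·m/p_1 and x_2* = 0.5·m/p_2.
At p_1=9.75, p_2=3.5, m=52: x_2* = 0.5·52/3.5 = 7.4286.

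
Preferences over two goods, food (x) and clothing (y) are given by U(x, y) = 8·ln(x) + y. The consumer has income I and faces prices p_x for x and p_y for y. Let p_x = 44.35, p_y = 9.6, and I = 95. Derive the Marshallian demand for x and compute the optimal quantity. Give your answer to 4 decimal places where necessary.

x* = 1.7317

Set MRS = p_x/p_y: (8/x)/1 = p_x/p_y.
So x*(p_x,p_y) = 8·p_y/p_x, independent of income; and y* = (I − 8·p_y)/p_y.
At the given prices: x* = 8·9.6/44.35 = 1.7317.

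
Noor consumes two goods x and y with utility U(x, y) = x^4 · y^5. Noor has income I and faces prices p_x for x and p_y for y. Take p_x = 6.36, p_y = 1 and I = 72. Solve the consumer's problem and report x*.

x* = 5.0314

Tangency: MRS = (4/5)·y/x = p_x/p_y.
Rearranging, p_y·y = (5/4)·p_x·x. Substituting into the budget gives p_x·x·(1 + (5/4)) = I.
Demand: x*(p_x,p_y,I) = 4/9·I/p_x and y* = 5/9·I/p_y.
At p_x=6.36, p_y=1, I=72: x* = 4/9·72/6.36 = 5.0314.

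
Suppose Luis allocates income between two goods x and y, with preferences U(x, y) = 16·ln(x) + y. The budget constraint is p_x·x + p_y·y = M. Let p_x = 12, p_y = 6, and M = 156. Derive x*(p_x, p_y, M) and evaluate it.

x* = 8

Set MRS = p_x/p_y: (16/x)/1 = p_x/p_y.
So x*(p_x,p_y) = 16·p_y/p_x, independent of income; and y* = (M − 16·p_y)/p_y.
At the given prices: x* = 16·6/12 = 8.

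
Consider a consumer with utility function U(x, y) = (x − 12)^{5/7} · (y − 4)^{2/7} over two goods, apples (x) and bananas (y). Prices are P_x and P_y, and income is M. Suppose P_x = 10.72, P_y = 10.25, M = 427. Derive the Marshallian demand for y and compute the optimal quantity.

After buying the subsistence bundle (12, 4), a share 5/7 of the remaining income goes to x: x* = 12 + 5/7·(M − 12P_x − 4P_y)/P_x.
Discretionary income = 427 − 12·10.72 − 4·10.25 = 257.36; y* = 4 + 2/7·257.36/10.25 = 11.1738.

y* = 11.1738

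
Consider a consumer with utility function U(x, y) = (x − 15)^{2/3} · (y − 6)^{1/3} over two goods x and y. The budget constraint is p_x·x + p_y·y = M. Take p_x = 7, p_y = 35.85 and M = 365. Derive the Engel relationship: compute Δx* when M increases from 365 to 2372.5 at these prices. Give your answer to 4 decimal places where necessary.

After buying the subsistence bundle (15, 6), a share 2/3 of the remaining income goes to x: x* = 15 + 2/3·(M − 15p_x − 6p_y)/p_x.
Discretionary income = 365 − 15·7 − 6·35.85 = 44.9; x* = 15 + 2/3·44.9/7 = 19.2762.
At M' = 2372.5: x* = 210.4667. Change: 210.4667 − 19.2762 = 191.1905.

Δx* = 191.1905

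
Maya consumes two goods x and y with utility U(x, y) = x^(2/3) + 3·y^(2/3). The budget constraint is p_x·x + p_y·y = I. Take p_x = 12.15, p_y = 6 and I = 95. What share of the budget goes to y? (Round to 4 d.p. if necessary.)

share on y = 0.991

Substitute y = (y/x)·x into the budget: x* = I/(p_x + p_y·(y/x)).
Numerically y/x = 224.201672, so x* = 95/(12.15 + 6·224.201672) = 0.07 and y* = 224.201672·0.07 = 15.6916.
Expenditure on y: 6·15.6916 = 94.1496; share = 0.991.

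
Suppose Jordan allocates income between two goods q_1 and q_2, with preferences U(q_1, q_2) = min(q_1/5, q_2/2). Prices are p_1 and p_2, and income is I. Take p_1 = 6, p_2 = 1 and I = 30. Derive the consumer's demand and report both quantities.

q_1* = 4.6875, q_2* = 1.875

With perfect complements, no substitution: consume in ratio q_1:q_2 = 5:2.
Budget: p_1·q_1 + p_2·(2/5)·q_1 = I, so (5·p_1 + 2·p_2)·q_1 = 5·I.
Demand: q_1*(p_1,p_2,I) = 5·I/(5·p_1 + 2·p_2), q_2* = 2·I/(5·p_1 + 2·p_2).
Here 5·6 + 2·1 = 32, giving q_1* = 4.6875 and q_2* = 1.875.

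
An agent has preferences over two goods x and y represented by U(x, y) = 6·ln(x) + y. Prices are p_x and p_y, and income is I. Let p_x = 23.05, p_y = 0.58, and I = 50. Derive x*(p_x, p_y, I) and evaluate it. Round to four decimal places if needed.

MU_x = 6/x, MU_y = 1. Tangency: 6/x = p_x/p_y.
So x*(p_x,p_y) = 6·p_y/p_x, independent of income; and y* = (I − 6·p_y)/p_y.
At the given prices: x* = 6·0.58/23.05 = 0.151.

x* = 0.151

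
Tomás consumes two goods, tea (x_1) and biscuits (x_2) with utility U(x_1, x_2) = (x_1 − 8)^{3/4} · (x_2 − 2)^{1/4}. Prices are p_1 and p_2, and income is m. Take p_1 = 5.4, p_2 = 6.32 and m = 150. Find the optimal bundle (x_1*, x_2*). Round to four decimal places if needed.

x_1* = 21.0778, x_2* = 5.7247

Substituting into the budget: x_1* = 8 + 0.75·(m − 8·p_1 − 2·p_2)/p_1, and x_2* = 2 + 0.25·(…)/p_2.
Discretionary income = 150 − 8·5.4 − 2·6.32 = 94.16; x_1* = 8 + 0.75·94.16/5.4 = 21.0778; x_2* = 2 + 0.25·94.16/6.32 = 5.7247.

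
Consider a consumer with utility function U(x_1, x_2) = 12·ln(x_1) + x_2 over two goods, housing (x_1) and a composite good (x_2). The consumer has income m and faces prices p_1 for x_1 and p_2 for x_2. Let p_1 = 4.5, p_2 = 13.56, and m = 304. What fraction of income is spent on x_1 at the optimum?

share on x_1 = 0.5353

Set MRS = p_1/p_2: (12/x_1)/1 = p_1/p_2.
So x_1*(p_1,p_2) = 12·p_2/p_1, independent of income; and x_2* = (m − 12·p_2)/p_2.
At the given prices: x_1* = 12·13.56/4.5 = 36.16, and x_2* = 10.4189.
Expenditure on x_1: 4.5·36.16 = 162.72; share = 0.5353.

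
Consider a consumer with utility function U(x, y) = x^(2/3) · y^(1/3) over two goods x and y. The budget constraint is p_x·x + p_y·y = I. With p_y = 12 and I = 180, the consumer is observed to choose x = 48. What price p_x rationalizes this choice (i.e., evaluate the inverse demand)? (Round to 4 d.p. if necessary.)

p_x = 2.5

Tangency: MRS = 2·y/x = p_x/p_y.
Rearranging, p_y·y = (1/2)·p_x·x. Substituting into the budget gives p_x·x·(1 + (1/2)) = I.
Demand: x*(p_x,p_y,I) = 2/3·I/p_x and y* = 1/3·I/p_y.
Set x* = 48 in the demand function and solve for p_x: p_x = 2.5.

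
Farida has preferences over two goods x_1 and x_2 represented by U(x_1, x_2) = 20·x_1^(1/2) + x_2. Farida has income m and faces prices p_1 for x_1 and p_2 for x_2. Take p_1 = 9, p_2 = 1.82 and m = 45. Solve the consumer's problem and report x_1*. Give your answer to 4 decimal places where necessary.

x_1* = 4.0894

MU_x_1 = 10/√x_1, MU_x_2 = 1. Tangency: 10/√x_1 = p_1/p_2.
Solve: √x_1 = 10·p_2/p_1, so x_1*(p_1,p_2) = (10·p_2/p_1)², and x_2* = (m − p_1·x_1*)/p_2.
Plugging in: x_1* = (10·1.82/9)² = 4.0894.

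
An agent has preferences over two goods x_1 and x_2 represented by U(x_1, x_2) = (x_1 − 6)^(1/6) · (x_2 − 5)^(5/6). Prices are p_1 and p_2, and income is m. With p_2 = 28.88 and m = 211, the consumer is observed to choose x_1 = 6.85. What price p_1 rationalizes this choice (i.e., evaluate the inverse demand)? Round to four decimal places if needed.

p_1 = 6

Let x_1' = x_1−6, x_2' = x_2−5. MRS = (1/5)·x_2'/x_1' = p_1/p_2.
After buying the subsistence bundle (6, 5), a share 1/6 of the remaining income goes to x_1: x_1* = 6 + 1/6·(m − 6p_1 − 5p_2)/p_1.
Set x_1* = 6.85 in the demand function and solve for p_1: p_1 = 6.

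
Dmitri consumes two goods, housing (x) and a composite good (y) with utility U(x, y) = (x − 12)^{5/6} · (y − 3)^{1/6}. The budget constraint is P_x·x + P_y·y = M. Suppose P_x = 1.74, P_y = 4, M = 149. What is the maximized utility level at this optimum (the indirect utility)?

This is Cobb-Douglas in (x−12, y−3): tangency gives 5/6·P_y·(y−3) = 1/6·P_x·(x−12).
Substituting into the budget: x* = 12 + 5/6·(M − 12·P_x − 3·P_y)/P_x, and y* = 3 + 1/6·(…)/P_y.
Discretionary income = 149 − 12·1.74 − 3·4 = 116.12; x* = 12 + 5/6·116.12/1.74 = 67.613; y* = 3 + 1/6·116.12/4 = 7.8383.
Utility at the optimum: U(67.613, 7.8383) = 37.0194.

V = 37.0194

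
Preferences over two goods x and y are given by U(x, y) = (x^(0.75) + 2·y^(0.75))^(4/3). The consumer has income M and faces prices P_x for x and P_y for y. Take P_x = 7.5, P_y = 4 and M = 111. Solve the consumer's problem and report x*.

x* = 0.139

MU_x ∝ x^(-0.25), MU_y ∝ 2·y^(-0.25), so MRS = (1/2)·(y/x)^(0.25) = P_x/P_y.
Hence y/x = (2·P_x/P_y)^(1/(0.25)), i.e. raised to the 4 power.
Substitute y = (y/x)·x into the budget: x* = M/(P_x + P_y·(y/x)).
Numerically y/x = 197.753906, so x* = 111/(7.5 + 4·197.753906) = 0.139.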